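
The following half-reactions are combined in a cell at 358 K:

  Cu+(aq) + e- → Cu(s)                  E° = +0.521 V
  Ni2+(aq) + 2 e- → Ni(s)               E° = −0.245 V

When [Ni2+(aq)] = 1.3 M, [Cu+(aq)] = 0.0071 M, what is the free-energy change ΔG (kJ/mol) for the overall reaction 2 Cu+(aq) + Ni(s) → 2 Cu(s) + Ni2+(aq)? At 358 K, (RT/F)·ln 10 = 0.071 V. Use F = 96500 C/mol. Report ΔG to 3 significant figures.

The standard cell potential is +0.521 − (−0.245) = +0.766 V, with n = 2 electrons in the balanced equation.
Q = [Ni2+(aq)] / [Cu+(aq)]^2 = 2.58×10^4, so log Q = 4.411 and E = +0.766 − (0.071/2)(4.411) = +0.6094 V.
Finally ΔG = −nFE = −(2)(96500 C/mol)(+0.6094 V) = −118 kJ/mol.

−118 kJ/mol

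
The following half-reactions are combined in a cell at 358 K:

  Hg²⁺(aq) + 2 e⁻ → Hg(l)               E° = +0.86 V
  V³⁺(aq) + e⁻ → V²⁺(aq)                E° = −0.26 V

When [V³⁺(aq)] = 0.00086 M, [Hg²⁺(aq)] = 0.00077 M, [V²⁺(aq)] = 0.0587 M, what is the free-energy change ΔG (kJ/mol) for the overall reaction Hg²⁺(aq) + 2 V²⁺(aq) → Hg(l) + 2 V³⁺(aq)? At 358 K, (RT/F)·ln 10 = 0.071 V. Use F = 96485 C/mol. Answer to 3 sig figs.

With Hg²⁺/Hg reduced at the cathode, E°cell = +0.86 − (−0.26) = +1.12 V and n = 2.
The reaction quotient is [V³⁺(aq)]^2 / ([Hg²⁺(aq)]·[V²⁺(aq)]^2) = 0.279; by Nernst, E = +1.12 − (0.071/2)(−0.555) = +1.1397 V.
ΔG = −nFE = −(2)(96485)(+1.1397) J/mol = −220 kJ/mol.

−220 kJ/mol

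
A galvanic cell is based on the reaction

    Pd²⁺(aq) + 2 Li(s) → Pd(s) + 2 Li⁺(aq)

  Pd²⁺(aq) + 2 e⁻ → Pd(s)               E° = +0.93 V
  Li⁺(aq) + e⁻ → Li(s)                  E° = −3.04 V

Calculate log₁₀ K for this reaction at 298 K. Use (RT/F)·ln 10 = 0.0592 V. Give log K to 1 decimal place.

log K = 134.1

The Pd²⁺/Pd couple is reduced (cathode); E°cell = +0.93 − (−3.04) = +3.97 V with n = 2.
At equilibrium E = 0, so log K = nE°cell / 0.0592 = (2)(+3.97) / 0.0592 = 134.1.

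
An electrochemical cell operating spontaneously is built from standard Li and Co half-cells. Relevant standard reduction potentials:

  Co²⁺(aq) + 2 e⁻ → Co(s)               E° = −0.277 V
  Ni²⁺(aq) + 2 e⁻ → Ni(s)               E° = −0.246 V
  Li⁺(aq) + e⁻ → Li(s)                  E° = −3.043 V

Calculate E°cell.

+2.766 V

Of the two couples in this cell, the one with the more positive reduction potential is reduced at the cathode: here that is Co²⁺/Co (−0.277 V); Li⁺/Li (−3.043 V) is the anode.
E°cell = E°(cathode) − E°(anode) = −0.277 − (−3.043) = +2.766 V.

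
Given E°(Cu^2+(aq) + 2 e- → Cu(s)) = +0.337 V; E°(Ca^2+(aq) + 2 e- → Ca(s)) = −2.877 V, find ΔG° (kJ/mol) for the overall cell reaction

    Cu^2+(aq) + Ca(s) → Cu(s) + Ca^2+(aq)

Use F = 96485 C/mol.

In the reaction as written Cu^2+(aq) is reduced, so the Cu²⁺/Cu couple is the cathode and Ca²⁺/Ca is the anode.
E°cell = +0.337 − (−2.877) = +3.214 V; balancing electrons gives n = 2.
ΔG° = −nFE°cell = −(2)(96485)(+3.214) J/mol = −620 kJ/mol.

−620 kJ/mol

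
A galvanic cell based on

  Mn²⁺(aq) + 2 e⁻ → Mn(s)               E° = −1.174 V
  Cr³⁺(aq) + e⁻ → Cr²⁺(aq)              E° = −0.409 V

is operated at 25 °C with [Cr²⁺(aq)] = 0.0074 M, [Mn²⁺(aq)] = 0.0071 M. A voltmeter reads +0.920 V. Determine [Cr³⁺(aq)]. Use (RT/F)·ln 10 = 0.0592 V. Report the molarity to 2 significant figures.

Cr³⁺/Cr²⁺ is the cathode (higher E°); E°cell = −0.409 − (−1.174) = +0.765 V with n = 2.
From the Nernst equation, log Q = n(E° − E)/0.0592 = 2·(+0.765 − (+0.920))/0.0592 = −5.236.
Balancing electrons gives 2 Cr³⁺(aq) + Mn(s) → 2 Cr²⁺(aq) + Mn²⁺(aq); thus Q = ([Cr²⁺(aq)]^2·[Mn²⁺(aq)]) / [Cr³⁺(aq)]^2.
Isolating [Cr³⁺(aq)] in Q = 10^{−5.236} yields log [Cr³⁺(aq)] = −0.587, i.e. 0.26 M.

0.26 M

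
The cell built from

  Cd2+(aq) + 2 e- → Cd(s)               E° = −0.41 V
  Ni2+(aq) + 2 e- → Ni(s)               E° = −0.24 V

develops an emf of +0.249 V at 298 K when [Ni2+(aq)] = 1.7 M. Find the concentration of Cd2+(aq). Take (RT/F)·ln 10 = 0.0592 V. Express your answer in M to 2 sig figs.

0.0036 M

Ni²⁺/Ni is the cathode (higher E°); E°cell = −0.24 − (−0.41) = +0.17 V with n = 2.
Since E = E° − (0.0592/n)·log Q, log Q = n(E° − E)/0.0592 = −2.669.
For Ni2+(aq) + Cd(s) → Ni(s) + Cd2+(aq), the reaction quotient is Q = [Cd2+(aq)] / [Ni2+(aq)].
Solving for the unknown gives log [Cd2+(aq)] = −2.439, so [Cd2+(aq)] ≈ 0.0036 M.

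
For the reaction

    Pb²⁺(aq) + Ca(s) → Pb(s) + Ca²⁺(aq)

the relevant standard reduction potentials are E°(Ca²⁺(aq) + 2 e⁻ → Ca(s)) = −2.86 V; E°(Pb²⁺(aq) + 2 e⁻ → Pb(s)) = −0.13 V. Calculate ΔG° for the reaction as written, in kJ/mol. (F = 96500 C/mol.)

In the reaction as written Pb²⁺(aq) is reduced, so the Pb²⁺/Pb couple is the cathode and Ca²⁺/Ca is the anode.
E°cell = −0.13 − (−2.86) = +2.73 V; balancing electrons gives n = 2.
ΔG° = −nFE°cell = −(2)(96500)(+2.73) J/mol = −527 kJ/mol.

−527 kJ/mol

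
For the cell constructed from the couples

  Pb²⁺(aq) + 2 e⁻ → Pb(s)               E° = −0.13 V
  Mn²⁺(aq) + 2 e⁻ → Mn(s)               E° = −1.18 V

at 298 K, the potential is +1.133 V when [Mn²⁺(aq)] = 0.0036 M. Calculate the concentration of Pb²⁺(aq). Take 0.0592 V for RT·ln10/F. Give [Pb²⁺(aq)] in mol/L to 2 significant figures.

Pb²⁺/Pb is the cathode (higher E°); E°cell = −0.13 − (−1.18) = +1.05 V with n = 2.
Rearranging E = E° − (0.0592/n)·log Q gives log Q = 2(+1.05 − (+1.133))/0.0592 = −2.804.
Balancing electrons gives Pb²⁺(aq) + Mn(s) → Pb(s) + Mn²⁺(aq); thus Q = [Mn²⁺(aq)] / [Pb²⁺(aq)].
Isolating [Pb²⁺(aq)] in Q = 10^{−2.804} yields log [Pb²⁺(aq)] = 0.360, i.e. 2.3 M.

2.3 M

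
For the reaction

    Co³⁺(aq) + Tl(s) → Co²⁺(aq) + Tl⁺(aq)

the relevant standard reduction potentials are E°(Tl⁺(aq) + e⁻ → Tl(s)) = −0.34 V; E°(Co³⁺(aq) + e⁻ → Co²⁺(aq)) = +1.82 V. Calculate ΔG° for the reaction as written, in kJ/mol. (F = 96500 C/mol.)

−208 kJ/mol

In the reaction as written Co³⁺(aq) is reduced, so the Co³⁺/Co²⁺ couple is the cathode and Tl⁺/Tl is the anode.
E°cell = +1.82 − (−0.34) = +2.16 V; balancing electrons gives n = 1.
ΔG° = −nFE°cell = −(1)(96500)(+2.16) J/mol = −208 kJ/mol.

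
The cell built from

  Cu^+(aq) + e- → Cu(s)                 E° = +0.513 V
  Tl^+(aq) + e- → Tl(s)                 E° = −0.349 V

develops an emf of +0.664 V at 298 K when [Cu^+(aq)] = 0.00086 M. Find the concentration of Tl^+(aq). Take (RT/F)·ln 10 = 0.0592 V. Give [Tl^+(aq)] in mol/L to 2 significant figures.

With Cu⁺/Cu at the cathode and Tl⁺/Tl at the anode, E°cell = +0.513 − (−0.349) = +0.862 V (n = 1).
From the Nernst equation, log Q = n(E° − E)/0.0592 = 1·(+0.862 − (+0.664))/0.0592 = 3.345.
For Cu^+(aq) + Tl(s) → Cu(s) + Tl^+(aq), the reaction quotient is Q = [Tl^+(aq)] / [Cu^+(aq)].
Solving for the unknown gives log [Tl^+(aq)] = 0.279, so [Tl^+(aq)] ≈ 1.9 M.

1.9 M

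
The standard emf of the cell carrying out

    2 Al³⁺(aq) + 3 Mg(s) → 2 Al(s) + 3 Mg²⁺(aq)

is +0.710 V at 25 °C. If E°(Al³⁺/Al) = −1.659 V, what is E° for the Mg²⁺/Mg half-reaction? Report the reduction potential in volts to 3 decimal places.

−2.369 V

In the reaction as written the Al³⁺/Al couple is reduced (cathode) and Mg²⁺/Mg is oxidized (anode), so E°cell = E°(Al³⁺/Al) − E°(Mg²⁺/Mg).
E°(Mg²⁺/Mg) = E°(cathode) − E°cell = −1.659 − (+0.710) = −2.369 V.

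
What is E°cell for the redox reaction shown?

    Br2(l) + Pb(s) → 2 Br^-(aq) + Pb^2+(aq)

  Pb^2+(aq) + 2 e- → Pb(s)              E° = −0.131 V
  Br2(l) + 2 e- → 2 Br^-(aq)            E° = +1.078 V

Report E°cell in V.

+1.209 V

In the reaction as written, Br2(l) is reduced (cathode) and Pb^2+(aq) is produced by oxidation at the anode.
E°cell = E°(cathode) − E°(anode) = +1.078 − (−0.131) = +1.209 V.
The positive value indicates the reaction is spontaneous as written.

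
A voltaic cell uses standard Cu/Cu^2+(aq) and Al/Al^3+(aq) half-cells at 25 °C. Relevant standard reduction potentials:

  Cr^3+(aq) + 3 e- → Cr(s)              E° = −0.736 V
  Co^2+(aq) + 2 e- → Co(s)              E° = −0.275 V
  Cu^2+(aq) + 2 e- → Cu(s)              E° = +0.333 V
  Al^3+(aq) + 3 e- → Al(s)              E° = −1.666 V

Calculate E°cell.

+1.999 V

The Cu²⁺/Cu couple has the higher E°, so Cu ion is reduced (cathode) and Al is oxidized (anode).
E°cell = E°(cathode) − E°(anode) = +0.333 − (−1.666) = +1.999 V.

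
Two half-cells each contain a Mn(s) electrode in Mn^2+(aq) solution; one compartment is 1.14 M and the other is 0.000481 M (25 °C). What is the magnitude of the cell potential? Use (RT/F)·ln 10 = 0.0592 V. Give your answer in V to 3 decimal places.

For a concentration cell E°cell = 0, since both electrodes use the same couple.
The compartment with the higher Mn^2+(aq) concentration (1.14 M) acts as the cathode; ions are reduced there and produced at the dilute (0.000481 M) anode.
With n = 2, Ecell = −(0.0592/2)·log([dilute]/[conc]) = −(0.0592/2)·log(0.000481/1.14) = +0.100 V.

0.100 V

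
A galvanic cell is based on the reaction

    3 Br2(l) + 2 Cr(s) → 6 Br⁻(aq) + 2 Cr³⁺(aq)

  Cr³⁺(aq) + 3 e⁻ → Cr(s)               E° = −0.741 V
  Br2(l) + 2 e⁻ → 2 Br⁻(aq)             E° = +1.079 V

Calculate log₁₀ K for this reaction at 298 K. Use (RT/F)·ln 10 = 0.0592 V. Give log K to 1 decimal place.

log K = 184.5

The Br₂/Br⁻ couple is reduced (cathode); E°cell = +1.079 − (−0.741) = +1.820 V with n = 6.
At equilibrium E = 0, so log K = nE°cell / 0.0592 = (6)(+1.820) / 0.0592 = 184.5.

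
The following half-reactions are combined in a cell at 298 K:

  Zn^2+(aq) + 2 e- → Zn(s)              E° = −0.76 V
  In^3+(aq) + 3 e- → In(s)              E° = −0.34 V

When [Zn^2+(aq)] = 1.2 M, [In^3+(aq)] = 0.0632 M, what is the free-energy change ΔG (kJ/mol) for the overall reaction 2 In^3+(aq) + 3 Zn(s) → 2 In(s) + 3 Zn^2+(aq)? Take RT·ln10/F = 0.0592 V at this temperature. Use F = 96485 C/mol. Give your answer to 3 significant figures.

The standard cell potential is −0.34 − (−0.76) = +0.42 V, with n = 6 electrons in the balanced equation.
Q = [Zn^2+(aq)]^3 / [In^3+(aq)]^2 = 433, so log Q = 2.636 and E = +0.42 − (0.0592/6)(2.636) = +0.3940 V.
ΔG = −nFE = −(6)(96485)(+0.3940) J/mol = −228 kJ/mol.

−228 kJ/mol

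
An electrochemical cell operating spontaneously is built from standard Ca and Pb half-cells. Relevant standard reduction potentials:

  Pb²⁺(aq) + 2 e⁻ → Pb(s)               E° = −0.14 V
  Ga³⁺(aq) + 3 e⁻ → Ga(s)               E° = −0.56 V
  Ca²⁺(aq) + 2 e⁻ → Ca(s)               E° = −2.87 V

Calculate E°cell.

Of the two couples in this cell, the one with the more positive reduction potential is reduced at the cathode: here that is Pb²⁺/Pb (−0.14 V); Ca²⁺/Ca (−2.87 V) is the anode.
E°cell = E°(cathode) − E°(anode) = −0.14 − (−2.87) = +2.73 V.

+2.73 V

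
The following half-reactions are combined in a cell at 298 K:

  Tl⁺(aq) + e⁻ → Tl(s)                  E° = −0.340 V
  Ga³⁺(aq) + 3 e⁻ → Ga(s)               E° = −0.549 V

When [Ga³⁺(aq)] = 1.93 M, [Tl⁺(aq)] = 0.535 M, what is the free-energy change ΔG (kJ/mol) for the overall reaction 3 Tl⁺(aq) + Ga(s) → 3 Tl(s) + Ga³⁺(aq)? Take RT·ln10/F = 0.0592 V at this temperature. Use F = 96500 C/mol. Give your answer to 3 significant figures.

−54.2 kJ/mol

E°cell = −0.340 − (−0.549) = +0.209 V; the balanced reaction transfers n = 3 electrons.
The reaction quotient is [Ga³⁺(aq)] / [Tl⁺(aq)]^3 = 12.6; by Nernst, E = +0.209 − (0.0592/3)(1.100) = +0.1873 V.
Finally ΔG = −nFE = −(3)(96500 C/mol)(+0.1873 V) = −54.2 kJ/mol.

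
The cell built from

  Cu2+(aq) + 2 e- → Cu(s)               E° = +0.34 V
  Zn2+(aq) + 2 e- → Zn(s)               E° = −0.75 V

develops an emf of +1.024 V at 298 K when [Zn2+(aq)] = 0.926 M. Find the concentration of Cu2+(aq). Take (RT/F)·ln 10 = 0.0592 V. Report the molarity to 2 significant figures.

The Cu²⁺/Cu couple has the larger reduction potential, so it is the cathode: E°cell = +0.34 − (−0.75) = +1.09 V and n = 2.
From the Nernst equation, log Q = n(E° − E)/0.0592 = 2·(+1.09 − (+1.024))/0.0592 = 2.230.
Balancing electrons gives Cu2+(aq) + Zn(s) → Cu(s) + Zn2+(aq); thus Q = [Zn2+(aq)] / [Cu2+(aq)].
Substituting the known concentrations and solving, log [Cu2+(aq)] = −2.263 and [Cu2+(aq)] = 0.0055 M.

0.0055 M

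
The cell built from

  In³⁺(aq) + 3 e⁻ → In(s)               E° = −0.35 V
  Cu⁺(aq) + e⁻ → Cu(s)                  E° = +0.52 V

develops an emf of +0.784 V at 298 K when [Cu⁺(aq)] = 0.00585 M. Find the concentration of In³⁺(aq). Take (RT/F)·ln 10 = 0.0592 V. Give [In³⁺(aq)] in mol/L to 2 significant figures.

0.0046 M

Cu⁺/Cu is the cathode (higher E°); E°cell = +0.52 − (−0.35) = +0.87 V with n = 3.
Since E = E° − (0.0592/n)·log Q, log Q = n(E° − E)/0.0592 = 4.358.
For 3 Cu⁺(aq) + In(s) → 3 Cu(s) + In³⁺(aq), the reaction quotient is Q = [In³⁺(aq)] / [Cu⁺(aq)]^3.
Isolating [In³⁺(aq)] in Q = 10^{4.358} yields log [In³⁺(aq)] = −2.341, i.e. 0.0046 M.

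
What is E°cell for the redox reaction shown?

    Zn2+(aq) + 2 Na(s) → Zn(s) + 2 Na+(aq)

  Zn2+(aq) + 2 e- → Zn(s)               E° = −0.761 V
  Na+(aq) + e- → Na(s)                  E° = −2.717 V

+1.956 V

Zn2+(aq) gains electrons, so the Zn²⁺/Zn couple is the cathode; the Na⁺/Na couple is the anode.
E°cell = E°(cathode) − E°(anode) = −0.761 − (−2.717) = +1.956 V.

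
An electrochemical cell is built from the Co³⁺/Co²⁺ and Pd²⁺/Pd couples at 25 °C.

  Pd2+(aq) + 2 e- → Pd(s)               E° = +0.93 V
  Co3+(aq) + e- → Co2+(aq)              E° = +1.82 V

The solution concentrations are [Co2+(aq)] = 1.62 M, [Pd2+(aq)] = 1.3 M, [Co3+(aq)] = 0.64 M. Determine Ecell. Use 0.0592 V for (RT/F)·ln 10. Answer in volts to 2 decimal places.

Since E°(Co³⁺/Co²⁺) > E°(Pd²⁺/Pd), Co³⁺/Co²⁺ serves as the cathode.
E°cell = E°cat − E°an = +1.82 − (+0.93) = +0.89 V; n = 2.
The balanced reaction is 2 Co3+(aq) + Pd(s) → 2 Co2+(aq) + Pd2+(aq), so Q = ([Co2+(aq)]^2·[Pd2+(aq)]) / [Co3+(aq)]^2 = 8.33 and log Q = 0.921.
By the Nernst equation, E = +0.89 − (0.0592/2)·(0.921) = +0.86 V.

+0.86 V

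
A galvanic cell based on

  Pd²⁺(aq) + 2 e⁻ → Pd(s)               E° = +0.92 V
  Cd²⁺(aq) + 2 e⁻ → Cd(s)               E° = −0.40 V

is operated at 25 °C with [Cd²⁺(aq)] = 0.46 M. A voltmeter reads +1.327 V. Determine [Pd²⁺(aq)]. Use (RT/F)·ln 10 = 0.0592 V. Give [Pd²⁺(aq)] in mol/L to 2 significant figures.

0.79 M

The Pd²⁺/Pd couple has the larger reduction potential, so it is the cathode: E°cell = +0.92 − (−0.40) = +1.32 V and n = 2.
Since E = E° − (0.0592/n)·log Q, log Q = n(E° − E)/0.0592 = −0.236.
The balanced reaction is Pd²⁺(aq) + Cd(s) → Pd(s) + Cd²⁺(aq), so Q = [Cd²⁺(aq)] / [Pd²⁺(aq)].
Isolating [Pd²⁺(aq)] in Q = 10^{−0.236} yields log [Pd²⁺(aq)] = −0.101, i.e. 0.79 M.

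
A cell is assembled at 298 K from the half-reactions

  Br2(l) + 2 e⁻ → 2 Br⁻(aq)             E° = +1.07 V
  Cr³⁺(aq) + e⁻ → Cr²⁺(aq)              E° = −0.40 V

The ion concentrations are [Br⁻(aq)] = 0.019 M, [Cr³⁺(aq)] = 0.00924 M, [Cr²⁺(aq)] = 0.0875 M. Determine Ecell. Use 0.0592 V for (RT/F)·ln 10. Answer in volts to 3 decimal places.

Br₂/Br⁻ is reduced (cathode, E° = +1.07 V) and Cr³⁺/Cr²⁺ is oxidized (anode).
E°cell = E°cat − E°an = +1.07 − (−0.40) = +1.47 V; n = 2.
The balanced reaction is Br2(l) + 2 Cr²⁺(aq) → 2 Br⁻(aq) + 2 Cr³⁺(aq), so Q = ([Br⁻(aq)]^2·[Cr³⁺(aq)]^2) / [Cr²⁺(aq)]^2 = 4.03×10^−6 and log Q = −5.395.
By the Nernst equation, E = +1.47 − (0.0592/2)·(−5.395) = +1.630 V.

+1.630 V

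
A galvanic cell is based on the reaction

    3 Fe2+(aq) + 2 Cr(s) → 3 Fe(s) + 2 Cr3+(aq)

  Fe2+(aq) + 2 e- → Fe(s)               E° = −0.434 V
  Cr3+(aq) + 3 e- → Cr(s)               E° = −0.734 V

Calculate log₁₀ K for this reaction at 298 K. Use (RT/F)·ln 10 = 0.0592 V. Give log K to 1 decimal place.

log K = 30.4

The Fe²⁺/Fe couple is reduced (cathode); E°cell = −0.434 − (−0.734) = +0.300 V with n = 6.
At equilibrium E = 0, so log K = nE°cell / 0.0592 = (6)(+0.300) / 0.0592 = 30.4.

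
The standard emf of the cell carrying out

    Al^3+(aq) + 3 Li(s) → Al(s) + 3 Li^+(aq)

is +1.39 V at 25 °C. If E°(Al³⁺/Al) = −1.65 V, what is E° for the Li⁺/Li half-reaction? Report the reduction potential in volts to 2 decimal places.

−3.04 V

In the reaction as written the Al³⁺/Al couple is reduced (cathode) and Li⁺/Li is oxidized (anode), so E°cell = E°(Al³⁺/Al) − E°(Li⁺/Li).
E°(Li⁺/Li) = E°(cathode) − E°cell = −1.65 − (+1.39) = −3.04 V.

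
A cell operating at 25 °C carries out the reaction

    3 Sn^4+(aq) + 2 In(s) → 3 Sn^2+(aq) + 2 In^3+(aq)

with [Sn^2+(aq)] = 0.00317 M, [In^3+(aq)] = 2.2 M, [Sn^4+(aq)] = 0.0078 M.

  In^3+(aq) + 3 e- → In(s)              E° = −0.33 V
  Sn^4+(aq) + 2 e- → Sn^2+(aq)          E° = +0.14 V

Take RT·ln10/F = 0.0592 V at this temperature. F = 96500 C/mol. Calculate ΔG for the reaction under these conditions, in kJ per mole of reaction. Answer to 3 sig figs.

−275 kJ/mol

The standard cell potential is +0.14 − (−0.33) = +0.47 V, with n = 6 electrons in the balanced equation.
The reaction quotient is ([Sn^2+(aq)]^3·[In^3+(aq)]^2) / [Sn^4+(aq)]^3 = 0.325; by Nernst, E = +0.47 − (0.0592/6)(−0.488) = +0.4748 V.
Then ΔG = −nFE = −6 × 96500 × +0.4748 J/mol = −275 kJ/mol.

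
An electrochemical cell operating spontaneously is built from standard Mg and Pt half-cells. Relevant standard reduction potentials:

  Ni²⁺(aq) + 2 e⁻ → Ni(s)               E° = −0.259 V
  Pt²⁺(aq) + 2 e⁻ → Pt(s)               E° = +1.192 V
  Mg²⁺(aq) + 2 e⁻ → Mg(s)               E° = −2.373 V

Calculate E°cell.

The Pt²⁺/Pt couple has the higher E°, so Pt ion is reduced (cathode) and Mg is oxidized (anode).
E°cell = E°(cathode) − E°(anode) = +1.192 − (−2.373) = +3.565 V.

+3.565 V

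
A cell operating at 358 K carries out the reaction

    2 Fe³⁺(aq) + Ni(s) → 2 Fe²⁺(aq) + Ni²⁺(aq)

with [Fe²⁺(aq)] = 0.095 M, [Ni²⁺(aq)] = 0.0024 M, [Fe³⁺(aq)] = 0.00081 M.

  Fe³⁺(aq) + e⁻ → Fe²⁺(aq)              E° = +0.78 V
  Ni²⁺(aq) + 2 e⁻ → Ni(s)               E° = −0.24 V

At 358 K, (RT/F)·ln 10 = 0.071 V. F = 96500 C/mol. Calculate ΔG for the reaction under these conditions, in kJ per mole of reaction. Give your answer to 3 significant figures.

With Fe³⁺/Fe²⁺ reduced at the cathode, E°cell = +0.78 − (−0.24) = +1.02 V and n = 2.
Here Q = ([Fe²⁺(aq)]^2·[Ni²⁺(aq)]) / [Fe³⁺(aq)]^2 = 33 (log Q = 1.519), giving E = +1.02 − (0.071/2)·(1.519) = +0.9661 V.
ΔG = −nFE = −(2)(96500)(+0.9661) J/mol = −186 kJ/mol.

−186 kJ/mol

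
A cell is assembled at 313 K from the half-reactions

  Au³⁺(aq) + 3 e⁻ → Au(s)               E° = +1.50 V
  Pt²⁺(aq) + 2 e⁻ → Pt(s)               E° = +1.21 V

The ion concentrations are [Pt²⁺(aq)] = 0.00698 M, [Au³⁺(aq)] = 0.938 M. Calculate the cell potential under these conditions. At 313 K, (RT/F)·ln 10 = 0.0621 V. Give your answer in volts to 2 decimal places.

Au³⁺/Au is reduced (cathode, E° = +1.50 V) and Pt²⁺/Pt is oxidized (anode).
The standard potential is +1.50 − (+1.21) = +0.29 V and the balanced reaction transfers n = 6 electrons.
Balancing gives 2 Au³⁺(aq) + 3 Pt(s) → 2 Au(s) + 3 Pt²⁺(aq); hence Q = [Pt²⁺(aq)]^3 / [Au³⁺(aq)]^2 = 3.87×10^−7 (log Q = −6.413).
E = E° − (0.0621/n)·log Q = +0.29 − (0.0621/6)(−6.413) = +0.36 V.

+0.36 V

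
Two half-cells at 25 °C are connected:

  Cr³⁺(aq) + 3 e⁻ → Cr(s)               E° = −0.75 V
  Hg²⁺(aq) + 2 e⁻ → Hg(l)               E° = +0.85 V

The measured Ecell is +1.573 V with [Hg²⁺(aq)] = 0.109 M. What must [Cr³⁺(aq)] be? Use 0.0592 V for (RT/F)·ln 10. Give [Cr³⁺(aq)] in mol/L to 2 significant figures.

The Hg²⁺/Hg couple has the larger reduction potential, so it is the cathode: E°cell = +0.85 − (−0.75) = +1.60 V and n = 6.
From the Nernst equation, log Q = n(E° − E)/0.0592 = 6·(+1.60 − (+1.573))/0.0592 = 2.736.
Balancing electrons gives 3 Hg²⁺(aq) + 2 Cr(s) → 3 Hg(l) + 2 Cr³⁺(aq); thus Q = [Cr³⁺(aq)]^2 / [Hg²⁺(aq)]^3.
Solving for the unknown gives log [Cr³⁺(aq)] = −0.076, so [Cr³⁺(aq)] ≈ 0.84 M.

0.84 M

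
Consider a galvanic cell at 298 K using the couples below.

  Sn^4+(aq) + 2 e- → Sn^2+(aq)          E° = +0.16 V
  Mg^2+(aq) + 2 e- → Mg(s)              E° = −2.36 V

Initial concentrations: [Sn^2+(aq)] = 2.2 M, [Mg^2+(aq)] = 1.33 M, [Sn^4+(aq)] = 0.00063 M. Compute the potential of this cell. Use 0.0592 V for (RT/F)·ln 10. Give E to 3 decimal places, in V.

Sn⁴⁺/Sn²⁺ is reduced (cathode, E° = +0.16 V) and Mg²⁺/Mg is oxidized (anode).
E°cell = +0.16 − (−2.36) = +2.52 V, with n = 2 electrons transferred.
The balanced reaction is Sn^4+(aq) + Mg(s) → Sn^2+(aq) + Mg^2+(aq), so Q = ([Sn^2+(aq)]·[Mg^2+(aq)]) / [Sn^4+(aq)] = 4.64×10^3 and log Q = 3.667.
E = E° − (0.0592/n)·log Q = +2.52 − (0.0592/2)(3.667) = +2.411 V.

+2.411 V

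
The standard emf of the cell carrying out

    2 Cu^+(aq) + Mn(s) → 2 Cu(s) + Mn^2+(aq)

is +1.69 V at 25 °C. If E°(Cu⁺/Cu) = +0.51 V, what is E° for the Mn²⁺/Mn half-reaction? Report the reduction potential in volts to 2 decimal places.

In the reaction as written the Cu⁺/Cu couple is reduced (cathode) and Mn²⁺/Mn is oxidized (anode), so E°cell = E°(Cu⁺/Cu) − E°(Mn²⁺/Mn).
E°(Mn²⁺/Mn) = E°(cathode) − E°cell = +0.51 − (+1.69) = −1.18 V.

−1.18 V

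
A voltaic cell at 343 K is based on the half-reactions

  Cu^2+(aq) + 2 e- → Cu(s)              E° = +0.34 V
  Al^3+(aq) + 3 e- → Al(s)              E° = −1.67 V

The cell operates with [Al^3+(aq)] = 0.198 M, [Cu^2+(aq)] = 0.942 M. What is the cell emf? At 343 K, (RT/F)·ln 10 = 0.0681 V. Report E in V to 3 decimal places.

+2.025 V

Since E°(Cu²⁺/Cu) > E°(Al³⁺/Al), Cu²⁺/Cu serves as the cathode.
E°cell = E°cat − E°an = +0.34 − (−1.67) = +2.01 V; n = 6.
Balancing gives 3 Cu^2+(aq) + 2 Al(s) → 3 Cu(s) + 2 Al^3+(aq); hence Q = [Al^3+(aq)]^2 / [Cu^2+(aq)]^3 = 0.0469 (log Q = −1.329).
Applying E = E° − (RT ln10/nF)·log Q gives +2.01 − (0.0681/6)(−1.329) = +2.025 V.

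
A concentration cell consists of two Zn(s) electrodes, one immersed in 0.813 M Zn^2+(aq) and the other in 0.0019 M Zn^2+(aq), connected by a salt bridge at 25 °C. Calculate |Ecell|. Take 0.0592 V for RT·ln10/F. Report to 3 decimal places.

For a concentration cell E°cell = 0, since both electrodes use the same couple.
The compartment with the higher Zn^2+(aq) concentration (0.813 M) acts as the cathode; ions are reduced there and produced at the dilute (0.0019 M) anode.
With n = 2, Ecell = −(0.0592/2)·log([dilute]/[conc]) = −(0.0592/2)·log(0.0019/0.813) = +0.078 V.

0.078 V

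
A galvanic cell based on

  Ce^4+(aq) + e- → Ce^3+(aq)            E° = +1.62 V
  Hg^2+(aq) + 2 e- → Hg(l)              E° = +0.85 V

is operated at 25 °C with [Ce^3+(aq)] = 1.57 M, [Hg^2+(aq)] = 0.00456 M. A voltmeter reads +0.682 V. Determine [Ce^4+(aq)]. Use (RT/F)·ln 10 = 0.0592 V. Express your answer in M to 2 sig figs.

0.0035 M

Ce⁴⁺/Ce³⁺ is the cathode (higher E°); E°cell = +1.62 − (+0.85) = +0.77 V with n = 2.
Since E = E° − (0.0592/n)·log Q, log Q = n(E° − E)/0.0592 = 2.973.
Balancing electrons gives 2 Ce^4+(aq) + Hg(l) → 2 Ce^3+(aq) + Hg^2+(aq); thus Q = ([Ce^3+(aq)]^2·[Hg^2+(aq)]) / [Ce^4+(aq)]^2.
Substituting the known concentrations and solving, log [Ce^4+(aq)] = −2.461 and [Ce^4+(aq)] = 0.0035 M.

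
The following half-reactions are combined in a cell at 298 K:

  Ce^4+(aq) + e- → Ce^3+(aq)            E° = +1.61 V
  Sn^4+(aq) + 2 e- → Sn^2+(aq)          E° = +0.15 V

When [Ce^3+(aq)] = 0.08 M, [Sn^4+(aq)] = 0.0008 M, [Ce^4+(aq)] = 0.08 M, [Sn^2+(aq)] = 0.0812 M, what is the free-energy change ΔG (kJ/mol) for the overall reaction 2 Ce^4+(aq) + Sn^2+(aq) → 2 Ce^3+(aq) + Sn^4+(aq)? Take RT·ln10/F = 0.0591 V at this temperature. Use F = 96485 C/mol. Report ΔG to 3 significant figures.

The standard cell potential is +1.61 − (+0.15) = +1.46 V, with n = 2 electrons in the balanced equation.
Q = ([Ce^3+(aq)]^2·[Sn^4+(aq)]) / ([Ce^4+(aq)]^2·[Sn^2+(aq)]) = 0.00985, so log Q = −2.006 and E = +1.46 − (0.0591/2)(−2.006) = +1.5193 V.
Finally ΔG = −nFE = −(2)(96485 C/mol)(+1.5193 V) = −293 kJ/mol.

−293 kJ/mol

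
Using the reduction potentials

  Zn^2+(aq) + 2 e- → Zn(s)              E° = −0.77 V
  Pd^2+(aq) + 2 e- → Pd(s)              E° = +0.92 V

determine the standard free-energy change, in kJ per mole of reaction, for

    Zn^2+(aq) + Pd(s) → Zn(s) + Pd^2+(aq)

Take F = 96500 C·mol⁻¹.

+326 kJ/mol

In the reaction as written Zn^2+(aq) is reduced, so the Zn²⁺/Zn couple is the cathode and Pd²⁺/Pd is the anode.
E°cell = −0.77 − (+0.92) = −1.69 V; balancing electrons gives n = 2.
ΔG° = −nFE°cell = −(2)(96500)(−1.69) J/mol = +326 kJ/mol.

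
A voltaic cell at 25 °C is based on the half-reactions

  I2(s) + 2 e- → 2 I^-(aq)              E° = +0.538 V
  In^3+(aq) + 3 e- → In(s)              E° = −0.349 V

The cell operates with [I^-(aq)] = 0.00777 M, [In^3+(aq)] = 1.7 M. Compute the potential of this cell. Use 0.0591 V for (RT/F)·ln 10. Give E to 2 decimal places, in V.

+1.01 V

The I₂/I⁻ couple has the more positive E°, so it is the cathode; In³⁺/In is the anode.
E°cell = +0.538 − (−0.349) = +0.887 V, with n = 6 electrons transferred.
Balancing gives 3 I2(s) + 2 In(s) → 6 I^-(aq) + 2 In^3+(aq); hence Q = [I^-(aq)]^6·[In^3+(aq)]^2 = 6.36×10^−13 (log Q = −12.197).
Applying E = E° − (RT ln10/nF)·log Q gives +0.887 − (0.0591/6)(−12.197) = +1.01 V.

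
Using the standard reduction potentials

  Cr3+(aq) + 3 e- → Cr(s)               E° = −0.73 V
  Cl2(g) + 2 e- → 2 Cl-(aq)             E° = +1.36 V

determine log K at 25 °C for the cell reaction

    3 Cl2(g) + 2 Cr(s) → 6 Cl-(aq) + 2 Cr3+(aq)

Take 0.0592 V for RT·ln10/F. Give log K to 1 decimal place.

log K = 211.8

The Cl₂/Cl⁻ couple is reduced (cathode); E°cell = +1.36 − (−0.73) = +2.09 V with n = 6.
At equilibrium E = 0, so log K = nE°cell / 0.0592 = (6)(+2.09) / 0.0592 = 211.8.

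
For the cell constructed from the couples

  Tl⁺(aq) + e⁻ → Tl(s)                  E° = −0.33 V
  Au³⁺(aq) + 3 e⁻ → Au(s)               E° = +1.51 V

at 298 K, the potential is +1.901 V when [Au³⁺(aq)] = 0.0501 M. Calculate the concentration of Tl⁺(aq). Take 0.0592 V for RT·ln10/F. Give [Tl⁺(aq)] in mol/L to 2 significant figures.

Au³⁺/Au is the cathode (higher E°); E°cell = +1.51 − (−0.33) = +1.84 V with n = 3.
From the Nernst equation, log Q = n(E° − E)/0.0592 = 3·(+1.84 − (+1.901))/0.0592 = −3.091.
For Au³⁺(aq) + 3 Tl(s) → Au(s) + 3 Tl⁺(aq), the reaction quotient is Q = [Tl⁺(aq)]^3 / [Au³⁺(aq)].
Isolating [Tl⁺(aq)] in Q = 10^{−3.091} yields log [Tl⁺(aq)] = −1.464, i.e. 0.034 M.

0.034 M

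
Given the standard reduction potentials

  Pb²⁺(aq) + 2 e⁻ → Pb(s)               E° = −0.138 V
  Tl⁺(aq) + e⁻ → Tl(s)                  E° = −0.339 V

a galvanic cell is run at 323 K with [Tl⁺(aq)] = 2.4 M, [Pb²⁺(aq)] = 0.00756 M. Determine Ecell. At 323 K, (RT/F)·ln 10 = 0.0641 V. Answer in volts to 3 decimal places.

+0.109 V

Since E°(Pb²⁺/Pb) > E°(Tl⁺/Tl), Pb²⁺/Pb serves as the cathode.
E°cell = E°cat − E°an = −0.138 − (−0.339) = +0.201 V; n = 2.
For the overall reaction Pb²⁺(aq) + 2 Tl(s) → Pb(s) + 2 Tl⁺(aq), Q = [Tl⁺(aq)]^2 / [Pb²⁺(aq)] = 762, giving log Q = 2.882.
Applying E = E° − (RT ln10/nF)·log Q gives +0.201 − (0.0641/2)(2.882) = +0.109 V.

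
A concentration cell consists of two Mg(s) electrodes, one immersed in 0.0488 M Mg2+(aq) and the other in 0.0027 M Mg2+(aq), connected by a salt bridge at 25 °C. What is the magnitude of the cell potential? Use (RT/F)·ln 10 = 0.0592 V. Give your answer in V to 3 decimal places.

0.037 V

For a concentration cell E°cell = 0, since both electrodes use the same couple.
The compartment with the higher Mg2+(aq) concentration (0.0488 M) acts as the cathode; ions are reduced there and produced at the dilute (0.0027 M) anode.
With n = 2, Ecell = −(0.0592/2)·log([dilute]/[conc]) = −(0.0592/2)·log(0.0027/0.0488) = +0.037 V.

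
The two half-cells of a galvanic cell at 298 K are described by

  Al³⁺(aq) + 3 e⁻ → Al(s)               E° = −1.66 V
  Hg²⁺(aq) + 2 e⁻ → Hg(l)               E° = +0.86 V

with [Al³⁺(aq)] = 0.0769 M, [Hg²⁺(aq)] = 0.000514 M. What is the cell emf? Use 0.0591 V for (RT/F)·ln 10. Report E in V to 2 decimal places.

Since E°(Hg²⁺/Hg) > E°(Al³⁺/Al), Hg²⁺/Hg serves as the cathode.
The standard potential is +0.86 − (−1.66) = +2.52 V and the balanced reaction transfers n = 6 electrons.
Balancing gives 3 Hg²⁺(aq) + 2 Al(s) → 3 Hg(l) + 2 Al³⁺(aq); hence Q = [Al³⁺(aq)]^2 / [Hg²⁺(aq)]^3 = 4.35×10^7 (log Q = 7.639).
E = E° − (0.0591/n)·log Q = +2.52 − (0.0591/6)(7.639) = +2.44 V.

+2.44 V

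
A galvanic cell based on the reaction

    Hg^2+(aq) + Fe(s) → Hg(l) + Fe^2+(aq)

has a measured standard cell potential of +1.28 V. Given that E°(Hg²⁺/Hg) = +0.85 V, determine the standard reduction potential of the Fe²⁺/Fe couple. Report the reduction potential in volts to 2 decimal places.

In the reaction as written the Hg²⁺/Hg couple is reduced (cathode) and Fe²⁺/Fe is oxidized (anode), so E°cell = E°(Hg²⁺/Hg) − E°(Fe²⁺/Fe).
E°(Fe²⁺/Fe) = E°(cathode) − E°cell = +0.85 − (+1.28) = −0.43 V.

−0.43 V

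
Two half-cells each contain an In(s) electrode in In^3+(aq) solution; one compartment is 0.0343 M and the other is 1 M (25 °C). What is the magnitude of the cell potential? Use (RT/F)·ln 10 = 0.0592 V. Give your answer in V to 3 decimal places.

For a concentration cell E°cell = 0, since both electrodes use the same couple.
The compartment with the higher In^3+(aq) concentration (1 M) acts as the cathode; ions are reduced there and produced at the dilute (0.0343 M) anode.
With n = 3, Ecell = −(0.0592/3)·log([dilute]/[conc]) = −(0.0592/3)·log(0.0343/1) = +0.029 V.

0.029 V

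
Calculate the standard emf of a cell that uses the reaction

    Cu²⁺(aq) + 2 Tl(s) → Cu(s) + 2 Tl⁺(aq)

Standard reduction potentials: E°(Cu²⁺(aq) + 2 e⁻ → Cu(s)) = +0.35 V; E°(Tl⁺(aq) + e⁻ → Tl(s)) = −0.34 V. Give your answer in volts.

In the reaction as written, Cu²⁺(aq) is reduced (cathode) and Tl⁺(aq) is produced by oxidation at the anode.
E°cell = E°(cathode) − E°(anode) = +0.35 − (−0.34) = +0.69 V.
The positive value indicates the reaction is spontaneous as written.

+0.69 V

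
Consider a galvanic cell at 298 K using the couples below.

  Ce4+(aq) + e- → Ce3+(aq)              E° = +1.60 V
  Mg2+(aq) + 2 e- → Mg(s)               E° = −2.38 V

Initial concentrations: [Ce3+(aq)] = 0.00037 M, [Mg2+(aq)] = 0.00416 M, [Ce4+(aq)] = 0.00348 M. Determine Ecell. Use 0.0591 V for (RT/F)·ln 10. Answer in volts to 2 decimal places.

Since E°(Ce⁴⁺/Ce³⁺) > E°(Mg²⁺/Mg), Ce⁴⁺/Ce³⁺ serves as the cathode.
The standard potential is +1.60 − (−2.38) = +3.98 V and the balanced reaction transfers n = 2 electrons.
The balanced reaction is 2 Ce4+(aq) + Mg(s) → 2 Ce3+(aq) + Mg2+(aq), so Q = ([Ce3+(aq)]^2·[Mg2+(aq)]) / [Ce4+(aq)]^2 = 4.7×10^−5 and log Q = −4.328.
E = E° − (0.0591/n)·log Q = +3.98 − (0.0591/2)(−4.328) = +4.11 V.

+4.11 V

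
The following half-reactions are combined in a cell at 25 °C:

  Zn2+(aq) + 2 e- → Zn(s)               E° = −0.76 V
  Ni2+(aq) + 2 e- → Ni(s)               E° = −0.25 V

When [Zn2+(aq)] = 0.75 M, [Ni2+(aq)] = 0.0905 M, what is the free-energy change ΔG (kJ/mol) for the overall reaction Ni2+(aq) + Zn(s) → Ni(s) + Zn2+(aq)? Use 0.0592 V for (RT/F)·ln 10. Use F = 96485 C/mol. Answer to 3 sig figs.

−93.2 kJ/mol

With Ni²⁺/Ni reduced at the cathode, E°cell = −0.25 − (−0.76) = +0.51 V and n = 2.
Here Q = [Zn2+(aq)] / [Ni2+(aq)] = 8.29 (log Q = 0.918), giving E = +0.51 − (0.0592/2)·(0.918) = +0.4828 V.
ΔG = −nFE = −(2)(96485)(+0.4828) J/mol = −93.2 kJ/mol.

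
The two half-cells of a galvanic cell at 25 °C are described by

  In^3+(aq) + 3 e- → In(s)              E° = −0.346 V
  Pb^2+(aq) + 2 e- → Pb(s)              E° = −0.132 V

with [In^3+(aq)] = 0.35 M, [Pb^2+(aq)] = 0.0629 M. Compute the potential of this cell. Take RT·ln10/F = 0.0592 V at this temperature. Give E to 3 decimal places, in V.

+0.187 V

Since E°(Pb²⁺/Pb) > E°(In³⁺/In), Pb²⁺/Pb serves as the cathode.
The standard potential is −0.132 − (−0.346) = +0.214 V and the balanced reaction transfers n = 6 electrons.
Balancing gives 3 Pb^2+(aq) + 2 In(s) → 3 Pb(s) + 2 In^3+(aq); hence Q = [In^3+(aq)]^2 / [Pb^2+(aq)]^3 = 492 (log Q = 2.692).
E = E° − (0.0592/n)·log Q = +0.214 − (0.0592/6)(2.692) = +0.187 V.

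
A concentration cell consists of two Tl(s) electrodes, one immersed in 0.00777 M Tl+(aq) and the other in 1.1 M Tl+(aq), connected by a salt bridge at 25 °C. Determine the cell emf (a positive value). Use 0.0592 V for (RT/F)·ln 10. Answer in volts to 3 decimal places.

0.127 V

For a concentration cell E°cell = 0, since both electrodes use the same couple.
The compartment with the higher Tl+(aq) concentration (1.1 M) acts as the cathode; ions are reduced there and produced at the dilute (0.00777 M) anode.
With n = 1, Ecell = −(0.0592/1)·log([dilute]/[conc]) = −(0.0592/1)·log(0.00777/1.1) = +0.127 V.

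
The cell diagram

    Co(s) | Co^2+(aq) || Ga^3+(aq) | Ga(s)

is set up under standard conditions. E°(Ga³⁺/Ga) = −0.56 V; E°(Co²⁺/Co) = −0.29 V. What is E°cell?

By convention the left-hand electrode in cell notation is the anode (oxidation) and the right-hand electrode is the cathode (reduction).
E°cell = E°(right) − E°(left) = −0.56 − (−0.29) = −0.27 V.
The negative sign shows that, as written, the cell would require an external voltage to drive the reaction.

−0.27 V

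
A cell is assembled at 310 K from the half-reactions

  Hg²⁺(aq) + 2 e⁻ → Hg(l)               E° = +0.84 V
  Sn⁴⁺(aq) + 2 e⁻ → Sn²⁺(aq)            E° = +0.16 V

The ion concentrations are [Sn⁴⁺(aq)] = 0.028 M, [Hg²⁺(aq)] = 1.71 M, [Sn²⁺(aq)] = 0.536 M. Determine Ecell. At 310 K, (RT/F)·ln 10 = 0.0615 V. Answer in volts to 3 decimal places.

+0.727 V

Hg²⁺/Hg is reduced (cathode, E° = +0.84 V) and Sn⁴⁺/Sn²⁺ is oxidized (anode).
E°cell = E°cat − E°an = +0.84 − (+0.16) = +0.68 V; n = 2.
Balancing gives Hg²⁺(aq) + Sn²⁺(aq) → Hg(l) + Sn⁴⁺(aq); hence Q = [Sn⁴⁺(aq)] / ([Hg²⁺(aq)]·[Sn²⁺(aq)]) = 0.0305 (log Q = −1.515).
By the Nernst equation, E = +0.68 − (0.0615/2)·(−1.515) = +0.727 V.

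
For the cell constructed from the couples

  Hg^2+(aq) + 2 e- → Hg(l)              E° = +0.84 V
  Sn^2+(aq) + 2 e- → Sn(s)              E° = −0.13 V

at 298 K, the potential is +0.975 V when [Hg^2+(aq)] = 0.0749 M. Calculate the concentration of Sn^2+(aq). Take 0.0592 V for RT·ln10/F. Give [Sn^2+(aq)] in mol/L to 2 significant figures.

0.051 M

With Hg²⁺/Hg at the cathode and Sn²⁺/Sn at the anode, E°cell = +0.84 − (−0.13) = +0.97 V (n = 2).
Since E = E° − (0.0592/n)·log Q, log Q = n(E° − E)/0.0592 = −0.169.
Balancing electrons gives Hg^2+(aq) + Sn(s) → Hg(l) + Sn^2+(aq); thus Q = [Sn^2+(aq)] / [Hg^2+(aq)].
Substituting the known concentrations and solving, log [Sn^2+(aq)] = −1.295 and [Sn^2+(aq)] = 0.051 M.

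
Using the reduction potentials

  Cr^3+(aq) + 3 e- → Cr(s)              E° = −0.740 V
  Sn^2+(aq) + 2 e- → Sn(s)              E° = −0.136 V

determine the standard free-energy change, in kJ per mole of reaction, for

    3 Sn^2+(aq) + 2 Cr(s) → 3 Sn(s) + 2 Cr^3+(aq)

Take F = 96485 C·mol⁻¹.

In the reaction as written Sn^2+(aq) is reduced, so the Sn²⁺/Sn couple is the cathode and Cr³⁺/Cr is the anode.
E°cell = −0.136 − (−0.740) = +0.604 V; balancing electrons gives n = 6.
ΔG° = −nFE°cell = −(6)(96485)(+0.604) J/mol = −350 kJ/mol.

−350 kJ/mol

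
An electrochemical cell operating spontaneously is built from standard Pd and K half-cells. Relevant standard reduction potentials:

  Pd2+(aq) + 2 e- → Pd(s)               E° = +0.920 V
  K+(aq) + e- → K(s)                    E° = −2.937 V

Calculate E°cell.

+3.857 V

The Pd²⁺/Pd couple has the higher E°, so Pd ion is reduced (cathode) and K is oxidized (anode).
E°cell = E°(cathode) − E°(anode) = +0.920 − (−2.937) = +3.857 V.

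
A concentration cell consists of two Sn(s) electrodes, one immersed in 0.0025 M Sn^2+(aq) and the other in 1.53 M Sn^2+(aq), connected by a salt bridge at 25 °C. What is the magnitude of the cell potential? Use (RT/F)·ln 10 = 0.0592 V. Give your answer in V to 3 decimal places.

For a concentration cell E°cell = 0, since both electrodes use the same couple.
The compartment with the higher Sn^2+(aq) concentration (1.53 M) acts as the cathode; ions are reduced there and produced at the dilute (0.0025 M) anode.
With n = 2, Ecell = −(0.0592/2)·log([dilute]/[conc]) = −(0.0592/2)·log(0.0025/1.53) = +0.082 V.

0.082 V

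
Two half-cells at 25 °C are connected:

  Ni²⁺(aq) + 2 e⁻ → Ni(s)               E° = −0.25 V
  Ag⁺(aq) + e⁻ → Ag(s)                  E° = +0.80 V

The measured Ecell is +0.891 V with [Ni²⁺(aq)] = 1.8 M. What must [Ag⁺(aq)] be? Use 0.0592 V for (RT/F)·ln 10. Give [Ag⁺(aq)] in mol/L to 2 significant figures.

The Ag⁺/Ag couple has the larger reduction potential, so it is the cathode: E°cell = +0.80 − (−0.25) = +1.05 V and n = 2.
Since E = E° − (0.0592/n)·log Q, log Q = n(E° − E)/0.0592 = 5.372.
Balancing electrons gives 2 Ag⁺(aq) + Ni(s) → 2 Ag(s) + Ni²⁺(aq); thus Q = [Ni²⁺(aq)] / [Ag⁺(aq)]^2.
Solving for the unknown gives log [Ag⁺(aq)] = −2.558, so [Ag⁺(aq)] ≈ 0.0028 M.

0.0028 M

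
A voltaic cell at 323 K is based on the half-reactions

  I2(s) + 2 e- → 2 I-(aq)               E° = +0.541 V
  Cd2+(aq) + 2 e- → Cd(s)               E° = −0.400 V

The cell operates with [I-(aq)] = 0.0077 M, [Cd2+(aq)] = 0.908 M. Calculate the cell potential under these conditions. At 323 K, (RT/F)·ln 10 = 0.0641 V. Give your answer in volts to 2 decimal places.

I₂/I⁻ is reduced (cathode, E° = +0.541 V) and Cd²⁺/Cd is oxidized (anode).
The standard potential is +0.541 − (−0.400) = +0.941 V and the balanced reaction transfers n = 2 electrons.
Balancing gives I2(s) + Cd(s) → 2 I-(aq) + Cd2+(aq); hence Q = [I-(aq)]^2·[Cd2+(aq)] = 5.38×10^−5 (log Q = −4.269).
E = E° − (0.0641/n)·log Q = +0.941 − (0.0641/2)(−4.269) = +1.08 V.

+1.08 V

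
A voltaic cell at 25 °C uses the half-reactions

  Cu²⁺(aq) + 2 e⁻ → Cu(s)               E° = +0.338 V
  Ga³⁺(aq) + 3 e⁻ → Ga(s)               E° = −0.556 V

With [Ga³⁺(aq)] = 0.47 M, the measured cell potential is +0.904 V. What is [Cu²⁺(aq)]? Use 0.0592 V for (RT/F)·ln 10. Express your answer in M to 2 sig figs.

The Cu²⁺/Cu couple has the larger reduction potential, so it is the cathode: E°cell = +0.338 − (−0.556) = +0.894 V and n = 6.
Rearranging E = E° − (0.0592/n)·log Q gives log Q = 6(+0.894 − (+0.904))/0.0592 = −1.014.
Balancing electrons gives 3 Cu²⁺(aq) + 2 Ga(s) → 3 Cu(s) + 2 Ga³⁺(aq); thus Q = [Ga³⁺(aq)]^2 / [Cu²⁺(aq)]^3.
Isolating [Cu²⁺(aq)] in Q = 10^{−1.014} yields log [Cu²⁺(aq)] = 0.119, i.e. 1.3 M.

1.3 M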